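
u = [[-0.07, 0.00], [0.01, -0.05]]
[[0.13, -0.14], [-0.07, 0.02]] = u@[[-1.87, 2.01], [1.08, 0.10]]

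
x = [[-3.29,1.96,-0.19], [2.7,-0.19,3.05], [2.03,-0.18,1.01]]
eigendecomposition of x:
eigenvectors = [[0.87, -0.30, -0.52], [-0.33, -0.87, -0.64], [-0.37, -0.40, 0.56]]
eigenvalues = [-3.94, 2.14, -0.67]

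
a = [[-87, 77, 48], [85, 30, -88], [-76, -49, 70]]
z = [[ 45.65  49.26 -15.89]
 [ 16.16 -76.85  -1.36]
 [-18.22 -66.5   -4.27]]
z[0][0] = 45.65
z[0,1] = 49.26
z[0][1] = 49.26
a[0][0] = -87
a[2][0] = -76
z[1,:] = [16.16, -76.85, -1.36]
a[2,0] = -76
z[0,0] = 45.65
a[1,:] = [85, 30, -88]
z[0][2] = -15.89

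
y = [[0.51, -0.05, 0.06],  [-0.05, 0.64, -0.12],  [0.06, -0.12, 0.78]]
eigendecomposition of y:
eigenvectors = [[0.21, -0.96, -0.16], [-0.50, -0.24, 0.83], [0.84, 0.1, 0.53]]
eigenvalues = [0.87, 0.49, 0.57]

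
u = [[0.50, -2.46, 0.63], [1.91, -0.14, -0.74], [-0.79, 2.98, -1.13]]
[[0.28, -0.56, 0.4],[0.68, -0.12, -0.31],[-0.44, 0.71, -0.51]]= u @ [[0.39, -0.07, -0.12], [-0.01, 0.20, -0.15], [0.09, -0.05, 0.14]]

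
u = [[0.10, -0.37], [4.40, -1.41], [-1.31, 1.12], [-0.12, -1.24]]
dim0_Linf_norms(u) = [4.4, 1.41]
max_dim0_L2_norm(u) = 4.59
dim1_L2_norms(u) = [0.38, 4.62, 1.72, 1.25]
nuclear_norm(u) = 6.30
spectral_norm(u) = 4.91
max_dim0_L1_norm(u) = 5.93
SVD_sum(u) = [[0.21, -0.08], [4.29, -1.69], [-1.52, 0.60], [0.32, -0.13]] + [[-0.11, -0.29], [0.11, 0.28], [0.21, 0.52], [-0.44, -1.11]]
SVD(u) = [[-0.05, 0.22], [-0.94, -0.22], [0.33, -0.40], [-0.07, 0.86]] @ diag([4.907360213501273, 1.3911562582775299]) @ [[-0.93, 0.37], [-0.37, -0.93]]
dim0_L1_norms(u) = [5.93, 4.14]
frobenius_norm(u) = 5.10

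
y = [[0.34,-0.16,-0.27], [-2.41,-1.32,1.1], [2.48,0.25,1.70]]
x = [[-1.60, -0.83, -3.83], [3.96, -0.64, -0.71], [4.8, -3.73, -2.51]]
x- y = [[-1.94, -0.67, -3.56], [6.37, 0.68, -1.81], [2.32, -3.98, -4.21]]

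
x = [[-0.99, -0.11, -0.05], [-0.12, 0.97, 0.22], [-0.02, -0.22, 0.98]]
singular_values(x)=[1.01, 1.0, 1.0]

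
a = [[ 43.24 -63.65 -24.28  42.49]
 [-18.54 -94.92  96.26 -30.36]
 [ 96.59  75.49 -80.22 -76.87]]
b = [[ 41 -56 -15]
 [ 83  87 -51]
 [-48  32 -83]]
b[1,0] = 83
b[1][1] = 87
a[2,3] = -76.87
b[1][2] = -51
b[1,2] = -51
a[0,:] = [43.24, -63.65, -24.28, 42.49]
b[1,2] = -51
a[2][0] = 96.59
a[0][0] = 43.24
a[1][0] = -18.54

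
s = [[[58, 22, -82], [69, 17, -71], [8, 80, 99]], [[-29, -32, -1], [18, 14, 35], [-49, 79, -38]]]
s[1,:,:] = [[-29, -32, -1], [18, 14, 35], [-49, 79, -38]]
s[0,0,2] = -82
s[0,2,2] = 99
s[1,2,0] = -49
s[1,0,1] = -32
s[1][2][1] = 79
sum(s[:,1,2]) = -36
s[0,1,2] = -71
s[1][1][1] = 14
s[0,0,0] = 58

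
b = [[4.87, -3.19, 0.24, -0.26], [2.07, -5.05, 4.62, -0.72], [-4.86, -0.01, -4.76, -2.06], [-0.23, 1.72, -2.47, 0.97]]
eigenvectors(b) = [[0.85+0.00j,(0.26+0.04j),(0.26-0.04j),-0.18+0.00j], [(-0.06+0j),(0.84+0j),0.84-0.00j,(-0.31+0j)], [-0.48+0.00j,-0.13+0.34j,(-0.13-0.34j),(-0.18+0j)], [(0.22+0j),(-0.31+0.04j),-0.31-0.04j,0.92+0.00j]]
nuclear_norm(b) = 19.73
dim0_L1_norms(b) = [12.03, 9.97, 12.09, 4.01]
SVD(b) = [[-0.45,0.03,-0.87,-0.18], [-0.63,-0.58,0.22,0.46], [0.58,-0.75,-0.33,0.0], [0.24,0.32,-0.29,0.87]] @ diag([10.357619083494464, 4.788032863655264, 3.9549379124566415, 0.6287561740464952]) @ [[-0.62,0.49,-0.62,-0.04], [0.52,0.71,0.02,0.47], [-0.54,0.30,0.78,0.12], [-0.23,-0.4,-0.14,0.87]]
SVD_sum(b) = [[2.90,-2.29,2.9,0.18], [4.05,-3.2,4.04,0.25], [-3.71,2.93,-3.70,-0.23], [-1.52,1.2,-1.52,-0.09]] + [[0.07, 0.09, 0.00, 0.06],[-1.45, -1.99, -0.05, -1.32],[-1.85, -2.55, -0.06, -1.69],[0.79, 1.09, 0.03, 0.72]] + [[1.88, -1.04, -2.67, -0.4], [-0.47, 0.26, 0.66, 0.1], [0.7, -0.39, -1.0, -0.15], [0.63, -0.35, -0.90, -0.13]] + [[0.03, 0.05, 0.02, -0.10], [-0.07, -0.12, -0.04, 0.25], [-0.00, -0.0, -0.00, 0.0], [-0.13, -0.22, -0.08, 0.48]]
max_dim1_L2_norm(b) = 7.19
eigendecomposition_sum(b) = [[4.38+0.00j, -1.36+0.00j, (-0.61+0j), (0.28+0j)], [(-0.31+0j), 0.10-0.00j, (0.04-0j), (-0.02-0j)], [-2.45+0.00j, (0.76-0j), (0.34-0j), -0.16-0.00j], [1.15+0.00j, -0.36+0.00j, -0.16+0.00j, 0.07+0.00j]] + [[0.22+0.87j, -0.87+0.44j, 0.42+1.81j, -0.17+0.67j], [1.14+2.59j, -2.50+1.84j, 2.27+5.42j, (-0.18+2.19j)], [-1.23+0.05j, -0.34-1.31j, (-2.56+0.05j), -0.86-0.43j], [-0.55-0.89j, 0.82-0.80j, -1.11-1.87j, (-0.05-0.81j)]] + [[(0.22-0.87j), (-0.87-0.44j), 0.42-1.81j, -0.17-0.67j], [1.14-2.59j, (-2.5-1.84j), 2.27-5.42j, (-0.18-2.19j)], [(-1.23-0.05j), -0.34+1.31j, -2.56-0.05j, -0.86+0.43j], [(-0.55+0.89j), (0.82+0.8j), (-1.11+1.87j), (-0.05+0.81j)]] + [[(0.05+0j), (-0.09+0j), 0.02+0.00j, -0.19+0.00j],[(0.09+0j), (-0.15+0j), 0.03+0.00j, (-0.34+0j)],[(0.05+0j), -0.08+0.00j, 0.02+0.00j, -0.19+0.00j],[(-0.28-0j), 0.43-0.00j, (-0.09-0j), 0.99-0.00j]]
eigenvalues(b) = [(4.89+0j), (-4.89+1.94j), (-4.89-1.94j), (0.91+0j)]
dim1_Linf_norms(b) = [4.87, 5.05, 4.86, 2.47]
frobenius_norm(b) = 12.09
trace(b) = -3.97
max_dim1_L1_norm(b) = 12.46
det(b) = 123.32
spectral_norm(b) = 10.36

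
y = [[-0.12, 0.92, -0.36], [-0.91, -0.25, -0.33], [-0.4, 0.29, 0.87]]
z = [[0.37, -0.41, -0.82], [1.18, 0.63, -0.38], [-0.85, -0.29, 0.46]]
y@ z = [[1.35, 0.73, -0.42],  [-0.35, 0.31, 0.69],  [-0.55, 0.09, 0.62]]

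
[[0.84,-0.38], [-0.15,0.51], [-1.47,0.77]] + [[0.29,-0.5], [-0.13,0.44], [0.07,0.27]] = [[1.13, -0.88],  [-0.28, 0.95],  [-1.4, 1.04]]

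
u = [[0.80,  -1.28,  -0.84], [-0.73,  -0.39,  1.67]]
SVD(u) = [[-0.65, 0.76], [0.76, 0.65]] @ diag([2.176368995597919, 1.3119900895205372]) @ [[-0.49, 0.24, 0.83], [0.1, -0.94, 0.34]]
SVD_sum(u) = [[0.7, -0.34, -1.18], [-0.82, 0.40, 1.39]] + [[0.1, -0.94, 0.34], [0.09, -0.79, 0.28]]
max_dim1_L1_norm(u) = 2.92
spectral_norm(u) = 2.18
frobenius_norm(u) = 2.54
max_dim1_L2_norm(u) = 1.86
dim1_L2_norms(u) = [1.73, 1.86]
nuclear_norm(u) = 3.49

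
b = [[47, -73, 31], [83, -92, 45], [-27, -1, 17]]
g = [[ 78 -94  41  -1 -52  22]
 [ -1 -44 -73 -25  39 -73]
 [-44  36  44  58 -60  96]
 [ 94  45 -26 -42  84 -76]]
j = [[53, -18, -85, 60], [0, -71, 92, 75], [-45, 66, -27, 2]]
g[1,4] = 39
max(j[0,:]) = 60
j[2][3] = 2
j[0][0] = 53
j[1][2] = 92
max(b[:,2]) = 45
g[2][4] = -60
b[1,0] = 83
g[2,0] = -44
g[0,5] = 22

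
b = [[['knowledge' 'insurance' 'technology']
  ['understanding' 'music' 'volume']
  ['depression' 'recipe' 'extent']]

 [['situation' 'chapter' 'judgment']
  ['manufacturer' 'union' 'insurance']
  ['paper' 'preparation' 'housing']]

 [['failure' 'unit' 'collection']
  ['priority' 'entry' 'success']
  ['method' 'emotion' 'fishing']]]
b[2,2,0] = 'method'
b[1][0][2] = 'judgment'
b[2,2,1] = 'emotion'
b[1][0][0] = 'situation'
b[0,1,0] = 'understanding'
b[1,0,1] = 'chapter'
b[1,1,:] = ['manufacturer', 'union', 'insurance']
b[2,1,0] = 'priority'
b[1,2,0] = 'paper'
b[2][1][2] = 'success'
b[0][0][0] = 'knowledge'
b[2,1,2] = 'success'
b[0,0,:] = ['knowledge', 'insurance', 'technology']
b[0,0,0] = 'knowledge'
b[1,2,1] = 'preparation'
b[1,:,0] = ['situation', 'manufacturer', 'paper']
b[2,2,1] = 'emotion'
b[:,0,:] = [['knowledge', 'insurance', 'technology'], ['situation', 'chapter', 'judgment'], ['failure', 'unit', 'collection']]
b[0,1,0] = 'understanding'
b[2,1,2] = 'success'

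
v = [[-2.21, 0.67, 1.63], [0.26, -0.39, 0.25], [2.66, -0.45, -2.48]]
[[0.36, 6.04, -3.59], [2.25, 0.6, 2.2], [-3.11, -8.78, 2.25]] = v@[[1.58, -4.25, 4.16], [-2.54, -4.51, -0.52], [3.41, -0.20, 3.65]]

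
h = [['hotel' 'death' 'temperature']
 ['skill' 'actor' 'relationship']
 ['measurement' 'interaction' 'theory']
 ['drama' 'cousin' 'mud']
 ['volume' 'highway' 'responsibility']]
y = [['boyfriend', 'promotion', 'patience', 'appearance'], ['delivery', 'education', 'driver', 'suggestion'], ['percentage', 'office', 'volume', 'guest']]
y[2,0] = 'percentage'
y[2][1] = 'office'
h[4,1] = 'highway'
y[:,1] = ['promotion', 'education', 'office']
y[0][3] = 'appearance'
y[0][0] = 'boyfriend'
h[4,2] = 'responsibility'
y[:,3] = ['appearance', 'suggestion', 'guest']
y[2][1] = 'office'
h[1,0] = 'skill'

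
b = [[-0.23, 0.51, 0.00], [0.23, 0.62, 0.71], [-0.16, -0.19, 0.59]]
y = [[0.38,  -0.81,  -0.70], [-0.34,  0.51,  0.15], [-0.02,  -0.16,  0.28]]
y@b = [[-0.16, -0.18, -0.99], [0.17, 0.11, 0.45], [-0.08, -0.16, 0.05]]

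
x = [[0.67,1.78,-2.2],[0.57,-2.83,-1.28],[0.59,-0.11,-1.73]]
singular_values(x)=[3.35, 3.25, 0.01]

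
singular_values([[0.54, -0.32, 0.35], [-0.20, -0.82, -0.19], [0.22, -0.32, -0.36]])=[0.96, 0.7, 0.37]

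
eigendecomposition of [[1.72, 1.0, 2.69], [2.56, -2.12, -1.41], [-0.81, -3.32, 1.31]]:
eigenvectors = [[-0.36+0.00j, (-0.67+0j), -0.67-0.00j], [(0.82+0j), (-0.21+0.29j), (-0.21-0.29j)], [0.45+0.00j, -0.11-0.64j, (-0.11+0.64j)]]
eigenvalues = [(-4.02+0j), (2.46+2.12j), (2.46-2.12j)]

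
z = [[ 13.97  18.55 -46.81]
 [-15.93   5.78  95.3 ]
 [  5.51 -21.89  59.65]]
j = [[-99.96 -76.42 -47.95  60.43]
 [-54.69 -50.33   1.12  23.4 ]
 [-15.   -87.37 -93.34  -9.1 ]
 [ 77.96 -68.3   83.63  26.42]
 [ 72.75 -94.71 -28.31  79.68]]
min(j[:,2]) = -93.34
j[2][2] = -93.34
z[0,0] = 13.97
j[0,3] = 60.43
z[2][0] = 5.51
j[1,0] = -54.69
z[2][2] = 59.65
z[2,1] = -21.89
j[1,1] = -50.33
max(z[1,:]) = 95.3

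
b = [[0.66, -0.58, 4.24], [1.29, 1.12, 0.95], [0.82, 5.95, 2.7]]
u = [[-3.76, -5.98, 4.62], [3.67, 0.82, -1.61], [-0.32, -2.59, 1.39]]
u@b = [[-6.41, 22.97, -9.15], [2.16, -10.79, 11.99], [-2.41, 5.56, -0.06]]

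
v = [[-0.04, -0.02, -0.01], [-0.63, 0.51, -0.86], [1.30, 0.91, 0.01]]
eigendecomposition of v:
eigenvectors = [[0.43+0.00j, 0.02-0.01j, 0.02+0.01j], [-0.61+0.00j, -0.21-0.66j, (-0.21+0.66j)], [(-0.67+0j), -0.72+0.00j, -0.72-0.00j]]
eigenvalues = [0j, (0.24+0.84j), (0.24-0.84j)]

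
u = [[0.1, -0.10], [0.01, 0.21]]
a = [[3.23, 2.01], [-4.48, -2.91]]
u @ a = [[0.77, 0.49], [-0.91, -0.59]]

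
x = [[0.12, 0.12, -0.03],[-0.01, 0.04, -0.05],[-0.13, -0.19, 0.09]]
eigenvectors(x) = [[0.45, -0.78, -0.51],[-0.62, 0.59, -0.21],[-0.64, 0.19, 0.83]]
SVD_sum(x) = [[0.1, 0.13, -0.05], [0.02, 0.03, -0.01], [-0.14, -0.19, 0.08]] + [[0.02,-0.01,0.03], [-0.03,0.01,-0.04], [0.01,-0.0,0.01]] + [[0.0, -0.00, -0.0], [0.00, -0.00, -0.0], [0.0, -0.00, -0.00]]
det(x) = -0.00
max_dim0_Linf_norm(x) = 0.19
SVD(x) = [[-0.56,0.55,0.62], [-0.13,-0.8,0.59], [0.82,0.24,0.52]] @ diag([0.30165905173545327, 0.0632362539063402, 0.001729941605955732]) @ [[-0.57, -0.76, 0.32], [0.67, -0.2, 0.72], [0.48, -0.62, -0.62]]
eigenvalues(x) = [-0.0, 0.04, 0.22]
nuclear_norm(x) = 0.37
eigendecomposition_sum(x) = [[0.0, 0.00, 0.00], [-0.0, -0.0, -0.00], [-0.00, -0.00, -0.0]] + [[0.05, 0.0, 0.03], [-0.04, -0.0, -0.02], [-0.01, -0.0, -0.01]] + [[0.07, 0.11, -0.06], [0.03, 0.05, -0.02], [-0.12, -0.19, 0.10]]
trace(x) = 0.25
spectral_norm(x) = 0.30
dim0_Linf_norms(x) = [0.13, 0.19, 0.09]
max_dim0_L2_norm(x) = 0.23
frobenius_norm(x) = 0.31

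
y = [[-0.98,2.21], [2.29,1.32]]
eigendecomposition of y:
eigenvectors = [[-0.85, -0.52], [0.53, -0.86]]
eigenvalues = [-2.36, 2.7]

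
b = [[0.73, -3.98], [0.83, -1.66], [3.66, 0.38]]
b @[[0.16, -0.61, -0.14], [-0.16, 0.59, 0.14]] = [[0.75, -2.79, -0.66], [0.40, -1.49, -0.35], [0.52, -2.01, -0.46]]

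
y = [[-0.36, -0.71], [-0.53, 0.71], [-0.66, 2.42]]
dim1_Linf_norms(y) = [0.71, 0.71, 2.42]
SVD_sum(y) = [[0.15, -0.57], [-0.21, 0.79], [-0.64, 2.42]] + [[-0.51, -0.14], [-0.32, -0.08], [-0.02, -0.0]]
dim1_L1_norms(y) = [1.07, 1.24, 3.08]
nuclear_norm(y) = 3.33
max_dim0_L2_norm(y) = 2.62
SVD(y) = [[0.22,0.85], [-0.30,0.53], [-0.93,0.03]] @ diag([2.7056289585843993, 0.6247174869246862]) @ [[0.26, -0.97], [-0.97, -0.26]]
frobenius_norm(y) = 2.78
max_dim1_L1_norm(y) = 3.08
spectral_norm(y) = 2.71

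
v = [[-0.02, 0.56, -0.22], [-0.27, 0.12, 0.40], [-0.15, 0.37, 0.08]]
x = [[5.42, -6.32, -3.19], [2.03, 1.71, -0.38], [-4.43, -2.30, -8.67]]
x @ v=[[2.08, 1.10, -3.98],[-0.45, 1.20, 0.21],[2.01, -5.96, -0.64]]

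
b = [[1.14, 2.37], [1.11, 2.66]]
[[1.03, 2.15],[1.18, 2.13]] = b @ [[-0.09, 1.7],[0.48, 0.09]]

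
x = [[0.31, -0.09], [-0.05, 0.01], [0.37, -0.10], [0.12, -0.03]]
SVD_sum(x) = [[0.31, -0.09], [-0.05, 0.01], [0.37, -0.10], [0.12, -0.03]] + [[-0.00, -0.0], [-0.00, -0.00], [0.00, 0.0], [0.0, 0.00]]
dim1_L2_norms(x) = [0.32, 0.05, 0.38, 0.12]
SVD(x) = [[-0.62, -0.63], [0.1, -0.55], [-0.74, 0.31], [-0.24, 0.45]] @ diag([0.5186087622190115, 0.006704606600291787]) @ [[-0.96, 0.27],[0.27, 0.96]]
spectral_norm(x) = 0.52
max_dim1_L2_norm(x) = 0.38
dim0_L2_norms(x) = [0.5, 0.14]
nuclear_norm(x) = 0.53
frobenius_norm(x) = 0.52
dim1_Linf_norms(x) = [0.31, 0.05, 0.37, 0.12]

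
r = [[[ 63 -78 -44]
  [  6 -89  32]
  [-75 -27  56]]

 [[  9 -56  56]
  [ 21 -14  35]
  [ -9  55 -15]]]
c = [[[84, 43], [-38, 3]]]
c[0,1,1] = 3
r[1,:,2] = [56, 35, -15]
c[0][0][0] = 84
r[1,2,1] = 55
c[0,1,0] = -38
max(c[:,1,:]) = 3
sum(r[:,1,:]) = -9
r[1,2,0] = -9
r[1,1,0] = 21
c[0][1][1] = 3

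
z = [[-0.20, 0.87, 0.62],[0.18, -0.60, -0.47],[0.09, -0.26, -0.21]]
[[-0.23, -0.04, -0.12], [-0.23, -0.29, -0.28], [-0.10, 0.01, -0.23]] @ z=[[0.03, -0.14, -0.10], [-0.03, 0.05, 0.05], [0.00, -0.03, -0.02]]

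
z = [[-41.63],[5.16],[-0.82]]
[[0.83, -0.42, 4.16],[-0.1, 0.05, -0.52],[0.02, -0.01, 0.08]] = z@[[-0.02, 0.01, -0.1]]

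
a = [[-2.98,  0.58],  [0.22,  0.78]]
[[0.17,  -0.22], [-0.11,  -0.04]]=a @ [[-0.08, 0.06],[-0.12, -0.07]]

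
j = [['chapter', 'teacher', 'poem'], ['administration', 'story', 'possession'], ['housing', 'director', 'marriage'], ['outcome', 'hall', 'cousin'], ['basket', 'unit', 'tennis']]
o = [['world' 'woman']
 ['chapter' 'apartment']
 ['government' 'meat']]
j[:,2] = ['poem', 'possession', 'marriage', 'cousin', 'tennis']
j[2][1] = 'director'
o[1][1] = 'apartment'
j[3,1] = 'hall'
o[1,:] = ['chapter', 'apartment']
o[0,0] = 'world'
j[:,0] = ['chapter', 'administration', 'housing', 'outcome', 'basket']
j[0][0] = 'chapter'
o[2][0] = 'government'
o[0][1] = 'woman'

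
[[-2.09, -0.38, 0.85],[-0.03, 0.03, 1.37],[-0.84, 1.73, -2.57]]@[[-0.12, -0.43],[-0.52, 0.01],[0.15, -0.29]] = [[0.58,0.65], [0.19,-0.38], [-1.18,1.12]]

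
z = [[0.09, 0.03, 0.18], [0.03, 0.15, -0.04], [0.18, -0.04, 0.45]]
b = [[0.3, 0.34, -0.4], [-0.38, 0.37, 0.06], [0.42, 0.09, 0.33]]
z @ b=[[0.09, 0.06, 0.03], [-0.06, 0.06, -0.02], [0.26, 0.09, 0.07]]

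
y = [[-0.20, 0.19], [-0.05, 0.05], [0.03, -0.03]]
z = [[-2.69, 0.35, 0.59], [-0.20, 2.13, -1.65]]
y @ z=[[0.50, 0.33, -0.43],[0.12, 0.09, -0.11],[-0.07, -0.05, 0.07]]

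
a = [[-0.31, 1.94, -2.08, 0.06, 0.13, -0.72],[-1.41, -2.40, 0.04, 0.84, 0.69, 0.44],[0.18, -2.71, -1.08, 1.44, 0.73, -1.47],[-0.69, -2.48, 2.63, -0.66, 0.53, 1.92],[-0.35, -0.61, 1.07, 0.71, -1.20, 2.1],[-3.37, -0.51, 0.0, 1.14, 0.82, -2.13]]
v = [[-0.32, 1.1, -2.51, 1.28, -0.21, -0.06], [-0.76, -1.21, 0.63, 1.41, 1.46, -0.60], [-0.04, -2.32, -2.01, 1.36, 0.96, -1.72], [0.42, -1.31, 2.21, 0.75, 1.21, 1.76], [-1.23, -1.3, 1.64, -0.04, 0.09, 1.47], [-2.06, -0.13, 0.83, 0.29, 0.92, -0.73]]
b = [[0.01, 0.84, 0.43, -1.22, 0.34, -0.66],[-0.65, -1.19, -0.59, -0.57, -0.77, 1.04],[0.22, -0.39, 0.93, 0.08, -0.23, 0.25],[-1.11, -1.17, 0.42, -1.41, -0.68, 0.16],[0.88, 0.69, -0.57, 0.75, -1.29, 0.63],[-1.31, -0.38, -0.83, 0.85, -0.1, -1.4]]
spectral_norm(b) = 2.96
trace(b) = -4.35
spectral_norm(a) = 5.79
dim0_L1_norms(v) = [4.83, 7.37, 9.83, 5.13, 4.85, 6.34]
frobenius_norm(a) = 8.67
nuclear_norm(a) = 17.22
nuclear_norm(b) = 10.03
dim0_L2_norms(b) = [2.05, 2.06, 1.61, 2.26, 1.7, 1.99]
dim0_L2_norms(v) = [2.57, 3.39, 4.36, 2.47, 2.33, 3.02]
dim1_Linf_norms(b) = [1.22, 1.19, 0.93, 1.41, 1.29, 1.4]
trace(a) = -7.78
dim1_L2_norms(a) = [2.95, 3.02, 3.65, 4.24, 2.83, 4.26]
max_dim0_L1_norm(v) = 9.83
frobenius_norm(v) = 7.60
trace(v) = -3.43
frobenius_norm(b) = 4.80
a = v + b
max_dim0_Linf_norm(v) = 2.51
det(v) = 33.62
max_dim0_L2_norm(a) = 4.86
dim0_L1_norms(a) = [6.31, 10.65, 6.9, 4.85, 4.1, 8.78]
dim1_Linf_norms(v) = [2.51, 1.46, 2.32, 2.21, 1.64, 2.06]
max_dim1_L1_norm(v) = 8.41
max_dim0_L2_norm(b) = 2.26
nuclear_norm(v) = 15.62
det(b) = -0.02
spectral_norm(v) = 5.12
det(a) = -5.19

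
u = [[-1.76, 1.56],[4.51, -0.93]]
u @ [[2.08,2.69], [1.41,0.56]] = [[-1.46, -3.86], [8.07, 11.61]]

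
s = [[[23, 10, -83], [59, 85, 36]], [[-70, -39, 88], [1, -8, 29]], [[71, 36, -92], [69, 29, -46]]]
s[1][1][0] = 1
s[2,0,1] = 36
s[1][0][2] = 88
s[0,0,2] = -83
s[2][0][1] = 36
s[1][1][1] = -8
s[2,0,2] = -92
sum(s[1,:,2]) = 117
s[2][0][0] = 71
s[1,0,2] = 88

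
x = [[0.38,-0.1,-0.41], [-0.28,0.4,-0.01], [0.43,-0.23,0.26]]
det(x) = 0.08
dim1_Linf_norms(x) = [0.41, 0.4, 0.43]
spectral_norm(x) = 0.76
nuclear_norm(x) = 1.46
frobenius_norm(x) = 0.93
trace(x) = 1.04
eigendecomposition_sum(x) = [[0.19+0.20j, -0.12-0.10j, -0.25+0.11j], [(-0.14+0.15j), 0.07-0.09j, -0.09-0.18j], [0.21-0.22j, -0.11+0.14j, (0.14+0.27j)]] + [[0.19-0.20j, (-0.12+0.1j), (-0.25-0.11j)],[(-0.14-0.15j), 0.07+0.09j, (-0.09+0.18j)],[0.21+0.22j, (-0.11-0.14j), 0.14-0.27j]] + [[-0.00-0.00j, 0.14+0.00j, (0.09+0j)], [(-0-0j), 0.26+0.00j, (0.17+0j)], [0.00+0.00j, (-0.02-0j), (-0.01-0j)]]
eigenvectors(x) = [[(0.02-0.6j), 0.02+0.60j, (0.47+0j)], [0.44-0.01j, 0.44+0.01j, 0.88+0.00j], [(-0.67+0j), -0.67-0.00j, (-0.07+0j)]]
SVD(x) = [[-0.52, 0.82, -0.24], [0.6, 0.15, -0.79], [-0.61, -0.55, -0.57]] @ diag([0.7629286281656746, 0.4936774510628712, 0.20155019880245242]) @ [[-0.82, 0.57, 0.06], [0.07, 0.21, -0.98], [-0.56, -0.80, -0.21]]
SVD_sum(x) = [[0.32,-0.22,-0.02], [-0.37,0.26,0.03], [0.38,-0.26,-0.03]] + [[0.03, 0.08, -0.40], [0.01, 0.02, -0.07], [-0.02, -0.06, 0.26]] + [[0.03, 0.04, 0.01], [0.09, 0.13, 0.03], [0.06, 0.09, 0.02]]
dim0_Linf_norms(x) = [0.43, 0.4, 0.41]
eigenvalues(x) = [(0.39+0.38j), (0.39-0.38j), (0.25+0j)]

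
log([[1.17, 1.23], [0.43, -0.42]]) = [[0.28+0.41j, (0.41-1.79j)], [0.14-0.63j, (-0.26+2.73j)]]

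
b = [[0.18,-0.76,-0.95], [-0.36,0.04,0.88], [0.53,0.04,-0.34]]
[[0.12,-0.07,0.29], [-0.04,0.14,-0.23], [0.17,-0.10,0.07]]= b @ [[0.42, -0.12, -0.04], [-0.23, -0.08, -0.04], [0.14, 0.11, -0.28]]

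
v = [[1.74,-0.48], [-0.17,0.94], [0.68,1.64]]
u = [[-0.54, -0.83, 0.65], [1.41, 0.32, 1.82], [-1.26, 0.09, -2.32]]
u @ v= [[-0.36, 0.55], [3.64, 2.61], [-3.79, -3.12]]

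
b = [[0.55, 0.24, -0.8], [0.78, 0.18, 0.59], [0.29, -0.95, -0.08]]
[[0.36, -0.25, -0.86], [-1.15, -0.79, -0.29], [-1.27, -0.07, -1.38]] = b @ [[-1.07, -0.78, -1.1], [1.08, -0.14, 1.06], [-0.86, -0.27, 0.64]]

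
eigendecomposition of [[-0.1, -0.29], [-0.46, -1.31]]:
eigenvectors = [[0.94, 0.22], [-0.33, 0.98]]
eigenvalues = [0.0, -1.41]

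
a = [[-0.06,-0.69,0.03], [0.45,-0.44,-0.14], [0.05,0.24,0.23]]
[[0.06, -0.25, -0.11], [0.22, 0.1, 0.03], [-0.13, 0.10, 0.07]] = a@[[0.22, 0.52, 0.24],[-0.12, 0.31, 0.15],[-0.47, 0.0, 0.10]]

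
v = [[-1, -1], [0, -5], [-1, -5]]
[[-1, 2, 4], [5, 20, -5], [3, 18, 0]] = v@ [[2, 2, -5], [-1, -4, 1]]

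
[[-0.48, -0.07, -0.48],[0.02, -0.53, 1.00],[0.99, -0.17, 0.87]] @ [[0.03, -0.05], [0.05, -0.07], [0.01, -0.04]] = [[-0.02,0.05],[-0.02,-0.00],[0.03,-0.07]]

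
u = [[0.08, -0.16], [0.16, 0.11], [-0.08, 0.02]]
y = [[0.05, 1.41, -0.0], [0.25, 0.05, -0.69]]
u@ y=[[-0.04, 0.1, 0.11], [0.04, 0.23, -0.08], [0.0, -0.11, -0.01]]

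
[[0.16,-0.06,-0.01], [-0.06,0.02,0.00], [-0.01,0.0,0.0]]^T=[[0.16, -0.06, -0.01], [-0.06, 0.02, 0.00], [-0.01, 0.0, 0.0]]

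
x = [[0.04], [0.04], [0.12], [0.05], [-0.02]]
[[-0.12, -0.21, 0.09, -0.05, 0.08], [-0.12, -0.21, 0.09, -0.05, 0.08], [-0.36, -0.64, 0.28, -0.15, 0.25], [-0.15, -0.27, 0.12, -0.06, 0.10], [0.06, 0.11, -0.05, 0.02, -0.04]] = x@[[-3.03, -5.31, 2.31, -1.23, 2.07]]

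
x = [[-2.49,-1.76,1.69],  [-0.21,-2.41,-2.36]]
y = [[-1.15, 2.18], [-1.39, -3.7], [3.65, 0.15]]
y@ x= [[2.41, -3.23, -7.09], [4.24, 11.36, 6.38], [-9.12, -6.79, 5.81]]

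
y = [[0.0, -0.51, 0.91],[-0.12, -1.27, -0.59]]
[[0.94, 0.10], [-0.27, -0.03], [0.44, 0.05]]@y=[[-0.01, -0.61, 0.8], [0.0, 0.18, -0.23], [-0.01, -0.29, 0.37]]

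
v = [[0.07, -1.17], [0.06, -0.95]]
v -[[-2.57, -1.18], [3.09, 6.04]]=[[2.64,0.01], [-3.03,-6.99]]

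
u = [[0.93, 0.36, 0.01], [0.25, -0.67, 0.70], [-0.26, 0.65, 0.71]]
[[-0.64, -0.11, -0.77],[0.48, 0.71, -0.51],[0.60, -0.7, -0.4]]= u @ [[-0.63, 0.26, -0.74],[-0.16, -0.97, -0.20],[0.76, 0.00, -0.65]]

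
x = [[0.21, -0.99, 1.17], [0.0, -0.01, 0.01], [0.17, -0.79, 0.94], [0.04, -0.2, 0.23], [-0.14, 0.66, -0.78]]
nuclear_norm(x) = 2.26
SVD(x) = [[-0.69,0.20,0.07], [-0.01,0.30,-0.95], [-0.55,-0.55,-0.17], [-0.14,0.74,0.24], [0.46,-0.13,-0.05]] @ diag([2.2556503405431654, 0.0063240154290253965, 0.0012442010905205632]) @ [[-0.14, 0.64, -0.76], [-0.44, -0.72, -0.53], [0.89, -0.26, -0.38]]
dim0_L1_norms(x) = [0.56, 2.65, 3.13]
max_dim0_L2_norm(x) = 1.71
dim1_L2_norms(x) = [1.55, 0.01, 1.24, 0.31, 1.03]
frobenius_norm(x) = 2.26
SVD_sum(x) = [[0.21, -0.99, 1.17], [0.0, -0.01, 0.01], [0.17, -0.79, 0.94], [0.04, -0.2, 0.23], [-0.14, 0.66, -0.78]] + [[-0.0, -0.00, -0.00], [-0.00, -0.00, -0.0], [0.0, 0.00, 0.00], [-0.0, -0.0, -0.0], [0.00, 0.00, 0.00]] + [[0.0, -0.00, -0.0], [-0.0, 0.00, 0.0], [-0.00, 0.00, 0.0], [0.00, -0.0, -0.0], [-0.00, 0.0, 0.0]]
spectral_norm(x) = 2.26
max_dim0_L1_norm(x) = 3.13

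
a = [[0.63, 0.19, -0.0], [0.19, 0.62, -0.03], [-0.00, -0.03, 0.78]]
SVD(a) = [[-0.63, 0.35, -0.69], [-0.65, 0.26, 0.72], [0.43, 0.90, 0.06]] @ diag([0.8250535743790683, 0.7713498765269092, 0.43359654909402257]) @ [[-0.63, -0.65, 0.43], [0.35, 0.26, 0.90], [-0.69, 0.72, 0.06]]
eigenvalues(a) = [0.43, 0.83, 0.77]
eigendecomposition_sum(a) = [[0.21, -0.22, -0.02], [-0.22, 0.22, 0.02], [-0.02, 0.02, 0.0]] + [[0.33, 0.34, -0.22],[0.34, 0.34, -0.23],[-0.22, -0.23, 0.15]] + [[0.09, 0.07, 0.24], [0.07, 0.05, 0.18], [0.24, 0.18, 0.63]]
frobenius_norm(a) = 1.21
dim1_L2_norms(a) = [0.66, 0.65, 0.78]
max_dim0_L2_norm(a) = 0.78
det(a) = 0.28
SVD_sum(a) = [[0.33, 0.34, -0.22], [0.34, 0.34, -0.23], [-0.22, -0.23, 0.15]] + [[0.09, 0.07, 0.24], [0.07, 0.05, 0.18], [0.24, 0.18, 0.63]] + [[0.21, -0.22, -0.02], [-0.22, 0.22, 0.02], [-0.02, 0.02, 0.0]]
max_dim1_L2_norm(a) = 0.78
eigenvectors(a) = [[0.69,0.63,0.35], [-0.72,0.65,0.26], [-0.06,-0.43,0.90]]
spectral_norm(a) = 0.83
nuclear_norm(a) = 2.03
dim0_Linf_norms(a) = [0.63, 0.62, 0.78]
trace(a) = 2.03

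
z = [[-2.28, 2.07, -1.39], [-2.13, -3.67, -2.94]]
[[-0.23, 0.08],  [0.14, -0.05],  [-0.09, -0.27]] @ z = [[0.35, -0.77, 0.08], [-0.21, 0.47, -0.05], [0.78, 0.80, 0.92]]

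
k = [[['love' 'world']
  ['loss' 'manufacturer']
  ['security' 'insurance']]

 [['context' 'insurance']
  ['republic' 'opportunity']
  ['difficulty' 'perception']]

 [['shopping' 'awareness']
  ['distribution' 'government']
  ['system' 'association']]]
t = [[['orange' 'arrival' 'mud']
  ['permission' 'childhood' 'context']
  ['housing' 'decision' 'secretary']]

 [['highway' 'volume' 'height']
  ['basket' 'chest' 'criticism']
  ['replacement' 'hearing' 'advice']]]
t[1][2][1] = 'hearing'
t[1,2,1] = 'hearing'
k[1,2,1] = 'perception'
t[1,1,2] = 'criticism'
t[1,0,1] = 'volume'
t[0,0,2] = 'mud'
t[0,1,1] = 'childhood'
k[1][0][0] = 'context'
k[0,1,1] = 'manufacturer'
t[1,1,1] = 'chest'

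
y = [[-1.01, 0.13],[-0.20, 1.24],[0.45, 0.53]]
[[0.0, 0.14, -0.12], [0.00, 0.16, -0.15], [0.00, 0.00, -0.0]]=y @ [[-0.00, -0.12, 0.11], [0.0, 0.11, -0.10]]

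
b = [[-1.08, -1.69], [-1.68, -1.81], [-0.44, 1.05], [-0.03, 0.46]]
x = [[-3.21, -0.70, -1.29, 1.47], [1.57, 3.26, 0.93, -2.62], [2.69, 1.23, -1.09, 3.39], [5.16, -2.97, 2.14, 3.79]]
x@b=[[5.17, 6.01], [-7.5, -8.78], [-4.59, -6.36], [-1.64, 0.65]]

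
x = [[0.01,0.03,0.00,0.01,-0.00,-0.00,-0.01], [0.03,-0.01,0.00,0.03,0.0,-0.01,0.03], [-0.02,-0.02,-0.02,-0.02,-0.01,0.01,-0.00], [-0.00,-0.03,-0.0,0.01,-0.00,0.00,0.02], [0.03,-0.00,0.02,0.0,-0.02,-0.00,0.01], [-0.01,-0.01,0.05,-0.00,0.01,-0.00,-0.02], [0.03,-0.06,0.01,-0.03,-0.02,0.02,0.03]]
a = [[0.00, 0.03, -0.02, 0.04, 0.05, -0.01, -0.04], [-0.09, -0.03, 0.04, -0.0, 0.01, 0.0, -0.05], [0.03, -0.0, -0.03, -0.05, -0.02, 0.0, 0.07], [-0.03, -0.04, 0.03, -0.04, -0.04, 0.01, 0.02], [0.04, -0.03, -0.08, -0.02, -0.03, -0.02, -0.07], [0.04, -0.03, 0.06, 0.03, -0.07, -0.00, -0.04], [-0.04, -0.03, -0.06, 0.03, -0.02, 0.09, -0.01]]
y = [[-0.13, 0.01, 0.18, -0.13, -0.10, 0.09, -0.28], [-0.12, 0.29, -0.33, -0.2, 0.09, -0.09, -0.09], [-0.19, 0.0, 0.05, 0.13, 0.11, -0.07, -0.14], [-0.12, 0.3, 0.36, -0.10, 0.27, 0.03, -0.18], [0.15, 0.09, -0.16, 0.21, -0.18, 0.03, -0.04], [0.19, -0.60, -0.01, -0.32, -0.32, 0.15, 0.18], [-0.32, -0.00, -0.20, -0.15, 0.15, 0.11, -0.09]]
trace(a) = -0.14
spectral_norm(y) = 0.97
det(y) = -0.00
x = a @ y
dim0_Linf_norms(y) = [0.32, 0.6, 0.36, 0.32, 0.32, 0.15, 0.28]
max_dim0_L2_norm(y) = 0.74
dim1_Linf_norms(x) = [0.03, 0.03, 0.02, 0.03, 0.03, 0.05, 0.06]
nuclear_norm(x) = 0.29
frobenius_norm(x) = 0.14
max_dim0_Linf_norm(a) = 0.09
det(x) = -0.00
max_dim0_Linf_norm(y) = 0.6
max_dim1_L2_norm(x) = 0.08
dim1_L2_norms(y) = [0.4, 0.52, 0.3, 0.59, 0.37, 0.81, 0.46]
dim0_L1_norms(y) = [1.22, 1.29, 1.29, 1.24, 1.22, 0.57, 1.0]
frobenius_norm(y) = 1.37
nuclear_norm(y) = 2.98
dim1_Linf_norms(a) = [0.05, 0.09, 0.07, 0.04, 0.08, 0.07, 0.09]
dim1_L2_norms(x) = [0.03, 0.05, 0.04, 0.04, 0.04, 0.06, 0.08]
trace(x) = 0.00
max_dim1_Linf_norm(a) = 0.09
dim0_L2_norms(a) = [0.12, 0.08, 0.13, 0.09, 0.1, 0.09, 0.13]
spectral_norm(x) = 0.10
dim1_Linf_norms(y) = [0.28, 0.33, 0.19, 0.36, 0.21, 0.6, 0.32]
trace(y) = -0.01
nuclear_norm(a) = 0.63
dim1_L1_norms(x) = [0.06, 0.11, 0.1, 0.06, 0.08, 0.1, 0.2]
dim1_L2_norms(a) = [0.08, 0.11, 0.1, 0.08, 0.12, 0.12, 0.12]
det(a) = -0.00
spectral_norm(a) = 0.15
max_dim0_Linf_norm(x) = 0.06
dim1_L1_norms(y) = [0.92, 1.21, 0.69, 1.36, 0.86, 1.77, 1.02]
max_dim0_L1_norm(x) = 0.16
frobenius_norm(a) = 0.29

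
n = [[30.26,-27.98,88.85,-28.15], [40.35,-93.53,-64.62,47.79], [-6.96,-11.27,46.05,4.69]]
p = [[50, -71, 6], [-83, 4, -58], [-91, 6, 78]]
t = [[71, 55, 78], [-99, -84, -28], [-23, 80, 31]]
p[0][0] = 50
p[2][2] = 78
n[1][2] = -64.62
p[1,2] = -58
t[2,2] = 31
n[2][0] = -6.96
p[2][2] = 78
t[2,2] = 31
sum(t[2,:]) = 88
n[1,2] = -64.62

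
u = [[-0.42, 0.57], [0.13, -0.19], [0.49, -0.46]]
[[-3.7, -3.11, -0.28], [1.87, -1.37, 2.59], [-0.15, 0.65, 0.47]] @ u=[[1.01, -1.39], [0.31, 0.13], [0.38, -0.43]]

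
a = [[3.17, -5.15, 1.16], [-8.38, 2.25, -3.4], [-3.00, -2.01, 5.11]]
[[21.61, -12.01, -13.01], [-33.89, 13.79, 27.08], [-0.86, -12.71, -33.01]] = a @ [[3.14,  -0.37,  -0.42], [-2.07,  1.64,  0.83], [0.86,  -2.06,  -6.38]]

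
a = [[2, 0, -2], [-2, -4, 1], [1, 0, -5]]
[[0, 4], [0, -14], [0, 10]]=a@ [[0, 0], [0, 3], [0, -2]]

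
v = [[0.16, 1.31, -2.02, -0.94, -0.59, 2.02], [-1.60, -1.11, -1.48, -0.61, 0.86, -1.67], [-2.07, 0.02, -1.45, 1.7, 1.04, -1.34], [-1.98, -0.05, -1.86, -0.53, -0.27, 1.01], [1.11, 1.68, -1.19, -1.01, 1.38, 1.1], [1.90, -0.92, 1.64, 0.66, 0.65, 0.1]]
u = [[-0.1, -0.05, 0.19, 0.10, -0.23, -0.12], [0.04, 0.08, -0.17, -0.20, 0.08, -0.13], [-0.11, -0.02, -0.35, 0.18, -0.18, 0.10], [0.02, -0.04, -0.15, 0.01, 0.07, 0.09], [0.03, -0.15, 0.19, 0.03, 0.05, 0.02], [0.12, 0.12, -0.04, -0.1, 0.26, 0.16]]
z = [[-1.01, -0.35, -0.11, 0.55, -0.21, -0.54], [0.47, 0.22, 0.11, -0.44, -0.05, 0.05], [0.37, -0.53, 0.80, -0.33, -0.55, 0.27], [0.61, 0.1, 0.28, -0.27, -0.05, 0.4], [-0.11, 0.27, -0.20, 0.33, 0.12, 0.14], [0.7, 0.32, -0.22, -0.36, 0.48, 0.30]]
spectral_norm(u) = 0.55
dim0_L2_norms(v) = [3.95, 2.57, 3.99, 2.43, 2.14, 3.3]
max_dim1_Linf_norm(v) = 2.07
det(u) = 0.00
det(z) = -0.00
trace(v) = -1.45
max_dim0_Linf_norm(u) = 0.35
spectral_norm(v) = 5.17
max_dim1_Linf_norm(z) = 1.01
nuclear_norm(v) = 15.83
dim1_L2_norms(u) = [0.35, 0.32, 0.46, 0.19, 0.25, 0.37]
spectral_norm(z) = 1.96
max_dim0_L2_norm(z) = 1.5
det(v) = -71.94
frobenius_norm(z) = 2.42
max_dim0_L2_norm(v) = 3.99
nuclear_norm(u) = 1.51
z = u @ v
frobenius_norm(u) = 0.82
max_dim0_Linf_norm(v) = 2.07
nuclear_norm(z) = 4.01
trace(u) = -0.15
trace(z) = 0.16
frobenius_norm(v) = 7.72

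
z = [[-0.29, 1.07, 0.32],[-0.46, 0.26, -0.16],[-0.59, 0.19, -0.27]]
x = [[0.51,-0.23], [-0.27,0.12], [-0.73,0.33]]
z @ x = [[-0.67, 0.3], [-0.19, 0.08], [-0.16, 0.07]]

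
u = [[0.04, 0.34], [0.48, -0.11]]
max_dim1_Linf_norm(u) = 0.48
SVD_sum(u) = [[-0.07,0.02],[0.46,-0.16]] + [[0.11, 0.32], [0.02, 0.05]]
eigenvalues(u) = [0.38, -0.45]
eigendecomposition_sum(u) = [[0.22, 0.16], [0.22, 0.15]] + [[-0.18,  0.18],[0.26,  -0.26]]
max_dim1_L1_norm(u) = 0.59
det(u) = -0.17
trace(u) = -0.07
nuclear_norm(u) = 0.83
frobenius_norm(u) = 0.60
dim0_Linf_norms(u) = [0.48, 0.34]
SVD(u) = [[0.14, -0.99], [-0.99, -0.14]] @ diag([0.4950656901398411, 0.33854093171485594]) @ [[-0.95,0.32], [-0.32,-0.95]]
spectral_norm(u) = 0.50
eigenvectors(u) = [[0.71, -0.57], [0.70, 0.82]]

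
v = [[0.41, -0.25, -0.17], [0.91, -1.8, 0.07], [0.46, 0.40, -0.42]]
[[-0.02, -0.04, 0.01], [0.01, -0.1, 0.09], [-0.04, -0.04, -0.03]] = v @ [[0.06, -0.05, -0.05],[0.03, 0.03, -0.08],[0.19, 0.06, -0.07]]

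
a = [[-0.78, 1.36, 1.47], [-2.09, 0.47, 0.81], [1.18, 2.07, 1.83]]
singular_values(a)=[3.53, 2.54, 0.0]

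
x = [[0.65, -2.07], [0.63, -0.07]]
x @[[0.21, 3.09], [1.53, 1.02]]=[[-3.03, -0.1], [0.03, 1.88]]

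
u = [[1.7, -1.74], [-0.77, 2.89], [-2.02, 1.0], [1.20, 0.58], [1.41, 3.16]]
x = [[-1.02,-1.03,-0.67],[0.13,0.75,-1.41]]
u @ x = [[-1.96, -3.06, 1.31], [1.16, 2.96, -3.56], [2.19, 2.83, -0.06], [-1.15, -0.8, -1.62], [-1.03, 0.92, -5.4]]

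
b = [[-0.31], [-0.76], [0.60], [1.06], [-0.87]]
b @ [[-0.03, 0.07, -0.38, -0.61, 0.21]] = [[0.01, -0.02, 0.12, 0.19, -0.07], [0.02, -0.05, 0.29, 0.46, -0.16], [-0.02, 0.04, -0.23, -0.37, 0.13], [-0.03, 0.07, -0.40, -0.65, 0.22], [0.03, -0.06, 0.33, 0.53, -0.18]]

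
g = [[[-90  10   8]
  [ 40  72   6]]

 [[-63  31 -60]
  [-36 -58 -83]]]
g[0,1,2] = 6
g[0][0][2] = 8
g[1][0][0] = -63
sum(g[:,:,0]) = -149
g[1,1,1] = -58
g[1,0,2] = -60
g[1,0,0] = -63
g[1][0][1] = 31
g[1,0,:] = [-63, 31, -60]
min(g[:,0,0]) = -90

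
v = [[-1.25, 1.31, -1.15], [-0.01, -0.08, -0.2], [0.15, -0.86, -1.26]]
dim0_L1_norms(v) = [1.41, 2.25, 2.61]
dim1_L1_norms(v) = [3.71, 0.29, 2.27]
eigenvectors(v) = [[0.94+0.00j, (0.94-0j), (0.8+0j)], [0.03-0.05j, (0.03+0.05j), 0.53+0.00j], [0.08-0.33j, (0.08+0.33j), -0.27+0.00j]]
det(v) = 0.01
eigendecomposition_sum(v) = [[-0.62+0.35j, 0.65-1.36j, -0.57-1.64j], [-0.00+0.04j, (-0.04-0.08j), -0.10-0.03j], [(0.07+0.25j), -0.43-0.34j, (-0.63+0.07j)]] + [[-0.62-0.35j, (0.65+1.36j), -0.57+1.64j],[-0.00-0.04j, (-0.04+0.08j), -0.10+0.03j],[(0.07-0.25j), -0.43+0.34j, (-0.63-0.07j)]] + [[-0.00-0.00j,(0.01+0j),-0.00-0.00j],[(-0-0j),0.01+0.00j,-0.00-0.00j],[0.00+0.00j,-0.00-0.00j,0j]]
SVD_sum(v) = [[-1.23, 1.25, -1.23], [-0.04, 0.04, -0.04], [-0.08, 0.08, -0.08]] + [[-0.02,0.06,0.08], [0.03,-0.12,-0.16], [0.23,-0.94,-1.18]] + [[-0.00, -0.0, 0.00], [0.0, 0.0, -0.00], [-0.00, -0.0, 0.00]]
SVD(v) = [[-1.0, 0.07, 0.03], [-0.03, -0.13, -0.99], [-0.06, -0.99, 0.13]] @ diag([2.1481538616141003, 1.5436083608957443, 0.0028661830337661587]) @ [[0.58, -0.58, 0.57], [-0.15, 0.62, 0.77], [-0.8, -0.53, 0.27]]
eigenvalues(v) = [(-1.3+0.35j), (-1.3-0.35j), (0.01+0j)]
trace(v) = -2.59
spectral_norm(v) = 2.15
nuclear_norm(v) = 3.69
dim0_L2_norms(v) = [1.26, 1.57, 1.72]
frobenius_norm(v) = 2.65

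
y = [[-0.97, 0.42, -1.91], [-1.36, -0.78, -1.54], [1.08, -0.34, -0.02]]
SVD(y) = [[-0.69,0.22,-0.69], [-0.69,0.07,0.72], [0.21,0.97,0.1]] @ diag([3.012870368541499, 0.967710362480847, 0.929273262669169]) @ [[0.61, 0.06, 0.79],[0.77, -0.3, -0.57],[-0.21, -0.95, 0.23]]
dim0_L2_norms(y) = [1.99, 0.95, 2.45]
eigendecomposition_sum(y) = [[(-0.49+0.67j), 0.24+0.01j, -0.92-0.22j], [(-0.69-0.12j), 0.08+0.18j, -0.17-0.78j], [0.54+0.10j, -0.06-0.15j, 0.13+0.61j]] + [[(-0.49-0.67j),0.24-0.01j,(-0.92+0.22j)], [-0.69+0.12j,0.08-0.18j,-0.17+0.78j], [0.54-0.10j,(-0.06+0.15j),0.13-0.61j]] + [[0.00-0.00j,(-0.06+0j),(-0.07-0j)],  [0.01-0.00j,-0.94+0.00j,-1.19-0.00j],  [-0j,(-0.22+0j),(-0.27-0j)]]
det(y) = -2.71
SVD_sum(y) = [[-1.26, -0.13, -1.64], [-1.28, -0.13, -1.65], [0.38, 0.04, 0.49]] + [[0.16, -0.06, -0.12],[0.05, -0.02, -0.04],[0.72, -0.29, -0.53]] + [[0.13,0.61,-0.15], [-0.14,-0.63,0.15], [-0.02,-0.09,0.02]]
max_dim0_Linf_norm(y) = 1.91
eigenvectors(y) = [[0.68+0.00j, (0.68-0j), (0.06+0j)], [(0.25+0.52j), 0.25-0.52j, 0.97+0.00j], [-0.19-0.41j, -0.19+0.41j, 0.22+0.00j]]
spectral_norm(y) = 3.01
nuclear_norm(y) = 4.91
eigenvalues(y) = [(-0.28+1.47j), (-0.28-1.47j), (-1.22+0j)]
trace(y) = -1.77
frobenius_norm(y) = 3.30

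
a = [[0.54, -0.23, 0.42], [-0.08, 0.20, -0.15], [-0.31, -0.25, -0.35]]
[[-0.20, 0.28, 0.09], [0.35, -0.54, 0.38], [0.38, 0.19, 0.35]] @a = [[-0.16, 0.08, -0.16], [0.11, -0.28, 0.09], [0.08, -0.14, 0.01]]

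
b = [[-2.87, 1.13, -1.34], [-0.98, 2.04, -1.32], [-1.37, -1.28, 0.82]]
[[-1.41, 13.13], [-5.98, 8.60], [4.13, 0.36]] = b@[[-0.18, -2.89], [-4.59, 1.08], [-2.43, -2.70]]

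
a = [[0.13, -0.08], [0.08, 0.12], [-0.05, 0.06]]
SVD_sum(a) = [[0.12, -0.1],  [-0.01, 0.01],  [-0.06, 0.05]] + [[0.01, 0.02], [0.09, 0.11], [0.01, 0.01]]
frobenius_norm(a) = 0.22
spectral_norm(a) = 0.17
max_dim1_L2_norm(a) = 0.15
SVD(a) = [[-0.89, -0.15], [0.09, -0.98], [0.45, -0.1]] @ diag([0.17018794263188078, 0.14572599007290246]) @ [[-0.77,0.64],[-0.64,-0.77]]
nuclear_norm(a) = 0.32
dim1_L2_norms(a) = [0.15, 0.14, 0.08]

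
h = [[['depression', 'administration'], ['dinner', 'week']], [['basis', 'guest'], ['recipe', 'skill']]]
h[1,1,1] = 'skill'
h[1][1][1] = 'skill'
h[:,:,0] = [['depression', 'dinner'], ['basis', 'recipe']]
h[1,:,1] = ['guest', 'skill']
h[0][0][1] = 'administration'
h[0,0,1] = 'administration'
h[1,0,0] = 'basis'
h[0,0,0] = 'depression'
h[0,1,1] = 'week'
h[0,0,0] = 'depression'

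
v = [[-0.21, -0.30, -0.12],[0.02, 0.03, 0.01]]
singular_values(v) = [0.39, 0.0]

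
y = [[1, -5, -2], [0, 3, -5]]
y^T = [[1, 0], [-5, 3], [-2, -5]]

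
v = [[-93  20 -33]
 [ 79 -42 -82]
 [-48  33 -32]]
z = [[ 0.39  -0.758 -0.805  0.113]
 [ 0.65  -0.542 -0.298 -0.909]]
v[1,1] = -42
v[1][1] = -42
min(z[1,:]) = -0.909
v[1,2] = -82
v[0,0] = -93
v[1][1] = -42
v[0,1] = 20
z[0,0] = 0.39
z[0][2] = -0.805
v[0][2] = -33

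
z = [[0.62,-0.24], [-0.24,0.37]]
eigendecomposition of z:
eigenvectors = [[0.85, 0.52], [-0.52, 0.85]]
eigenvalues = [0.77, 0.22]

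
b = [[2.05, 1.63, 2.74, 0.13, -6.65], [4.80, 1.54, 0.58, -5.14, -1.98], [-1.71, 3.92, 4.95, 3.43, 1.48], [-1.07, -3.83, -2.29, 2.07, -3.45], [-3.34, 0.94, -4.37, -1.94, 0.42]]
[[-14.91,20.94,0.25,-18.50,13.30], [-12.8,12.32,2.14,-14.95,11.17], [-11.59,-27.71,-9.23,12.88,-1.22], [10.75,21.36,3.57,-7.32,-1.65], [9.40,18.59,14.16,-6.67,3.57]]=b@[[-3.59, -0.58, -0.51, 1.62, 0.26], [-3.81, 0.25, 1.27, 0.76, 1.72], [0.75, -3.58, -2.47, -0.71, -0.45], [-2.1, -1.43, -0.44, 3.32, -0.81], [0.47, -4.77, -0.91, 3.24, -1.7]]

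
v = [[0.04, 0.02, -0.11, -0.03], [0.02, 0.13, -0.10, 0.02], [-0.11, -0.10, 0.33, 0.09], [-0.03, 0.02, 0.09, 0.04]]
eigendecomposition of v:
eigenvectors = [[0.29, 0.15, 0.87, -0.38], [0.31, -0.87, -0.11, -0.36], [-0.88, -0.15, 0.13, -0.43], [-0.21, -0.44, 0.47, 0.74]]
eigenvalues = [0.42, 0.12, 0.0, -0.01]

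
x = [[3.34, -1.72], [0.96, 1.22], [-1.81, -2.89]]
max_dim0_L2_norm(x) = 3.92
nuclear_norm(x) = 7.49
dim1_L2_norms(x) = [3.76, 1.55, 3.41]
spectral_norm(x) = 3.94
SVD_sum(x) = [[2.76, 0.67], [1.19, 0.29], [-2.37, -0.57]] + [[0.58,-2.39], [-0.23,0.93], [0.56,-2.32]]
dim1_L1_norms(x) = [5.06, 2.18, 4.7]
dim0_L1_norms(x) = [6.11, 5.83]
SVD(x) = [[-0.72, 0.69], [-0.31, -0.27], [0.62, 0.67]] @ diag([3.9385928053846198, 3.5552337072789615]) @ [[-0.97, -0.24], [0.24, -0.97]]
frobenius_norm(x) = 5.31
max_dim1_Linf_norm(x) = 3.34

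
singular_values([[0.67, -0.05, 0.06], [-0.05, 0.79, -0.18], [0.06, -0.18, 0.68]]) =[0.94, 0.65, 0.54]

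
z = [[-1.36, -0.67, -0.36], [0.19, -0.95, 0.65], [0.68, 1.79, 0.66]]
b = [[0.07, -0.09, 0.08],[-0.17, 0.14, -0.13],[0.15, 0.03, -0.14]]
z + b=[[-1.29, -0.76, -0.28], [0.02, -0.81, 0.52], [0.83, 1.82, 0.52]]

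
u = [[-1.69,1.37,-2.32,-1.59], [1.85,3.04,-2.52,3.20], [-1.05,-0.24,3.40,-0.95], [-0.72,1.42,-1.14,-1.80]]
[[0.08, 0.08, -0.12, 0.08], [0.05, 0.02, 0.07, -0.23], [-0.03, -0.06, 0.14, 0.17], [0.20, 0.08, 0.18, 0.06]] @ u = [[0.08, 0.5, -0.89, 0.10], [0.04, -0.21, 0.33, 0.33], [-0.33, -0.02, 0.5, -0.58], [-0.42, 0.56, -0.12, -0.34]]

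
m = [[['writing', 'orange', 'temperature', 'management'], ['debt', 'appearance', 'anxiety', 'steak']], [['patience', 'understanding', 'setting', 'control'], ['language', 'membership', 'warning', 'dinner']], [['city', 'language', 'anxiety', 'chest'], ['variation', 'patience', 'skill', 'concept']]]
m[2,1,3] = 'concept'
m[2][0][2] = 'anxiety'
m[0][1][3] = 'steak'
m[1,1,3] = 'dinner'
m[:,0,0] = ['writing', 'patience', 'city']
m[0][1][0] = 'debt'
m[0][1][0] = 'debt'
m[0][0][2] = 'temperature'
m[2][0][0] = 'city'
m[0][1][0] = 'debt'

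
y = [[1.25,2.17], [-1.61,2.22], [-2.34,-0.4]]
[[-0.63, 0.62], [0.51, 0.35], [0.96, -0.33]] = y @ [[-0.4, 0.10], [-0.06, 0.23]]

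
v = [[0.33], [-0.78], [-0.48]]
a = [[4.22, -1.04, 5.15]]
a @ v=[[-0.27]]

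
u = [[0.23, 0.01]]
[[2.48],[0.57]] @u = [[0.57, 0.02], [0.13, 0.01]]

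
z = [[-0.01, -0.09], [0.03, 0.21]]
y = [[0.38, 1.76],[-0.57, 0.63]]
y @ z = [[0.05, 0.34], [0.02, 0.18]]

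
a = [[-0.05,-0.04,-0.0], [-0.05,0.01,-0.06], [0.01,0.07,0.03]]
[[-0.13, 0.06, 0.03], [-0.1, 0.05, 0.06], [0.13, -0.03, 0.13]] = a@[[1.58,-1.07,-1.94], [1.34,-0.19,1.68], [0.60,-0.05,0.93]]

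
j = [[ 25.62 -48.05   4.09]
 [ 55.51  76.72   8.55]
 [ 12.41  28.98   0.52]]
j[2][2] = 0.52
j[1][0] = 55.51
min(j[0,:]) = -48.05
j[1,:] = [55.51, 76.72, 8.55]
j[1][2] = 8.55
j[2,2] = 0.52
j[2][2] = 0.52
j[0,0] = 25.62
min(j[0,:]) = -48.05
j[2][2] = 0.52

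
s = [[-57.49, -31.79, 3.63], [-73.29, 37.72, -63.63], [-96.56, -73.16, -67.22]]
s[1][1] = 37.72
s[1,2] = -63.63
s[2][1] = -73.16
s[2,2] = -67.22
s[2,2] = -67.22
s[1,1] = 37.72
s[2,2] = -67.22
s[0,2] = 3.63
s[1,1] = 37.72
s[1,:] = [-73.29, 37.72, -63.63]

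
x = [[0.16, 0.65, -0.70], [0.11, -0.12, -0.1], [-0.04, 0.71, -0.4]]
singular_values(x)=[1.24, 0.3, 0.0]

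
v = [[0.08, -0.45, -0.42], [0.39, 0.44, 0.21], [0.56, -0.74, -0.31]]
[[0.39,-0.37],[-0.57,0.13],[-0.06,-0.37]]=v@[[-0.80,-0.15], [-0.13,0.06], [-0.94,0.79]]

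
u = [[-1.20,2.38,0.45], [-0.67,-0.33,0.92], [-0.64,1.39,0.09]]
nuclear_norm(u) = 4.35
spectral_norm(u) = 3.11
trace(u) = -1.44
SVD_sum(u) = [[-1.21, 2.38, 0.42], [-0.07, 0.13, 0.02], [-0.68, 1.34, 0.24]] + [[-0.01,-0.01,0.02], [-0.6,-0.46,0.9], [0.08,0.06,-0.12]] + [[0.02, 0.01, 0.02], [-0.0, -0.00, -0.00], [-0.03, -0.01, -0.03]]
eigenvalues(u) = [(-0.45+0.42j), (-0.45-0.42j), (-0.53+0j)]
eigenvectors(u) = [[0.83+0.00j, (0.83-0j), (0.81+0j)], [0.16+0.13j, 0.16-0.13j, (0.12+0j)], [0.52+0.05j, 0.52-0.05j, 0.57+0.00j]]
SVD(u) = [[-0.87, -0.02, -0.49], [-0.05, -0.99, 0.12], [-0.49, 0.13, 0.86]] @ diag([3.1069695831939823, 1.1851742540789936, 0.05479047887831239]) @ [[0.45, -0.88, -0.15], [0.51, 0.39, -0.77], [-0.74, -0.26, -0.62]]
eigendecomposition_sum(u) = [[-2.31+0.86j, -0.08+2.09j, (3.34-1.69j)], [-0.59-0.21j, (-0.35+0.39j), (0.92+0.21j)], [(-1.51+0.39j), -0.19+1.31j, 2.21-0.84j]] + [[(-2.31-0.86j), (-0.08-2.09j), (3.34+1.69j)], [(-0.59+0.21j), -0.35-0.39j, 0.92-0.21j], [(-1.51-0.39j), -0.19-1.31j, (2.21+0.84j)]] + [[3.43+0.00j, 2.54+0.00j, -6.24-0.00j], [0.51+0.00j, (0.38+0j), -0.93-0.00j], [(2.38+0j), (1.77+0j), -4.34-0.00j]]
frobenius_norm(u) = 3.33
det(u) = -0.20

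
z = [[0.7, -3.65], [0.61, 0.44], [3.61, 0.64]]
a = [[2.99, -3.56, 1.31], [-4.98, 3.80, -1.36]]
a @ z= [[4.65, -11.64], [-6.08, 18.98]]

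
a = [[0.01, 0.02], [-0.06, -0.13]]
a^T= [[0.01, -0.06], [0.02, -0.13]]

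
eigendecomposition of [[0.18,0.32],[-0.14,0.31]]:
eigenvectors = [[0.83+0.00j, (0.83-0j)],[(0.17+0.53j), (0.17-0.53j)]]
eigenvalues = [(0.24+0.2j), (0.24-0.2j)]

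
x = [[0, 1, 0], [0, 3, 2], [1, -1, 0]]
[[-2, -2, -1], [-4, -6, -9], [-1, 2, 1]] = x @ [[-3, 0, 0], [-2, -2, -1], [1, 0, -3]]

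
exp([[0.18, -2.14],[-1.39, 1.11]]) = [[4.41, -6.62], [-4.3, 7.29]]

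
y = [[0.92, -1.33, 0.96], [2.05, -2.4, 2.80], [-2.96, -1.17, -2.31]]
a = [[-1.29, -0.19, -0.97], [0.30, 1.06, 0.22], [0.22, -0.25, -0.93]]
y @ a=[[-1.37, -1.82, -2.08],[-2.75, -3.63, -5.12],[2.96, -0.10, 4.76]]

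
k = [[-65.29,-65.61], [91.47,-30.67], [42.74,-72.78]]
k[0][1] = -65.61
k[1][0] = 91.47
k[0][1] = -65.61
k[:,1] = [-65.61, -30.67, -72.78]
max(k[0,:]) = -65.29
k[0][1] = -65.61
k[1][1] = -30.67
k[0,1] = -65.61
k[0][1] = -65.61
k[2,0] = 42.74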